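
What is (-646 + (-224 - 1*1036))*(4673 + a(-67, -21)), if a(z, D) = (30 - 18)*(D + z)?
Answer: -6894002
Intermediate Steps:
a(z, D) = 12*D + 12*z (a(z, D) = 12*(D + z) = 12*D + 12*z)
(-646 + (-224 - 1*1036))*(4673 + a(-67, -21)) = (-646 + (-224 - 1*1036))*(4673 + (12*(-21) + 12*(-67))) = (-646 + (-224 - 1036))*(4673 + (-252 - 804)) = (-646 - 1260)*(4673 - 1056) = -1906*3617 = -6894002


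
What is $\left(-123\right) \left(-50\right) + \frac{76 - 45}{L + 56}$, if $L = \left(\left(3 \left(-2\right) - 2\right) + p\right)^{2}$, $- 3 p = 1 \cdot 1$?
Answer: $\frac{6943629}{1129} \approx 6150.3$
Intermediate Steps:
$p = - \frac{1}{3}$ ($p = - \frac{1 \cdot 1}{3} = \left(- \frac{1}{3}\right) 1 = - \frac{1}{3} \approx -0.33333$)
$L = \frac{625}{9}$ ($L = \left(\left(3 \left(-2\right) - 2\right) - \frac{1}{3}\right)^{2} = \left(\left(-6 - 2\right) - \frac{1}{3}\right)^{2} = \left(-8 - \frac{1}{3}\right)^{2} = \left(- \frac{25}{3}\right)^{2} = \frac{625}{9} \approx 69.444$)
$\left(-123\right) \left(-50\right) + \frac{76 - 45}{L + 56} = \left(-123\right) \left(-50\right) + \frac{76 - 45}{\frac{625}{9} + 56} = 6150 + \frac{31}{\frac{1129}{9}} = 6150 + 31 \cdot \frac{9}{1129} = 6150 + \frac{279}{1129} = \frac{6943629}{1129}$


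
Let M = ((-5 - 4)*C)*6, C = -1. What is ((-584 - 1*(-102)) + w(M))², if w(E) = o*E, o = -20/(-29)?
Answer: 166358404/841 ≈ 1.9781e+5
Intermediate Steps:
o = 20/29 (o = -20*(-1/29) = 20/29 ≈ 0.68966)
M = 54 (M = ((-5 - 4)*(-1))*6 = -9*(-1)*6 = 9*6 = 54)
w(E) = 20*E/29
((-584 - 1*(-102)) + w(M))² = ((-584 - 1*(-102)) + (20/29)*54)² = ((-584 + 102) + 1080/29)² = (-482 + 1080/29)² = (-12898/29)² = 166358404/841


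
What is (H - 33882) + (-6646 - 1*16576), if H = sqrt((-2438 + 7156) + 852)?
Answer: -57104 + sqrt(5570) ≈ -57029.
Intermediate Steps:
H = sqrt(5570) (H = sqrt(4718 + 852) = sqrt(5570) ≈ 74.632)
(H - 33882) + (-6646 - 1*16576) = (sqrt(5570) - 33882) + (-6646 - 1*16576) = (-33882 + sqrt(5570)) + (-6646 - 16576) = (-33882 + sqrt(5570)) - 23222 = -57104 + sqrt(5570)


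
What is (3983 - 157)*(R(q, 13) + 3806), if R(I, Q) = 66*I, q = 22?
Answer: 20117108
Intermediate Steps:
(3983 - 157)*(R(q, 13) + 3806) = (3983 - 157)*(66*22 + 3806) = 3826*(1452 + 3806) = 3826*5258 = 20117108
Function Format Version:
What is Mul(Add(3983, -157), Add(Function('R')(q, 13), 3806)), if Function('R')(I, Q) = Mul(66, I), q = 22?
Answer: 20117108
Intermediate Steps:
Mul(Add(3983, -157), Add(Function('R')(q, 13), 3806)) = Mul(Add(3983, -157), Add(Mul(66, 22), 3806)) = Mul(3826, Add(1452, 3806)) = Mul(3826, 5258) = 20117108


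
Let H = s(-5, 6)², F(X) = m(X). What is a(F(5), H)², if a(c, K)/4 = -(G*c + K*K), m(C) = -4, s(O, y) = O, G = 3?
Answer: 6012304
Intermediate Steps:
F(X) = -4
H = 25 (H = (-5)² = 25)
a(c, K) = -12*c - 4*K² (a(c, K) = 4*(-(3*c + K*K)) = 4*(-(3*c + K²)) = 4*(-(K² + 3*c)) = 4*(-K² - 3*c) = -12*c - 4*K²)
a(F(5), H)² = (-12*(-4) - 4*25²)² = (48 - 4*625)² = (48 - 2500)² = (-2452)² = 6012304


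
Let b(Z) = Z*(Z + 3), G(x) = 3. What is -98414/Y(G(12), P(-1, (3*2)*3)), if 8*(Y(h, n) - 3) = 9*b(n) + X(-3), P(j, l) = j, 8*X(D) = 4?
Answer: -1574624/13 ≈ -1.2112e+5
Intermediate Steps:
X(D) = 1/2 (X(D) = (1/8)*4 = 1/2)
b(Z) = Z*(3 + Z)
Y(h, n) = 49/16 + 9*n*(3 + n)/8 (Y(h, n) = 3 + (9*(n*(3 + n)) + 1/2)/8 = 3 + (9*n*(3 + n) + 1/2)/8 = 3 + (1/2 + 9*n*(3 + n))/8 = 3 + (1/16 + 9*n*(3 + n)/8) = 49/16 + 9*n*(3 + n)/8)
-98414/Y(G(12), P(-1, (3*2)*3)) = -98414/(49/16 + (9/8)*(-1)*(3 - 1)) = -98414/(49/16 + (9/8)*(-1)*2) = -98414/(49/16 - 9/4) = -98414/13/16 = -98414*16/13 = -1574624/13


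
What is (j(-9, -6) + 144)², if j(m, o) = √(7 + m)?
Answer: (144 + I*√2)² ≈ 20734.0 + 407.3*I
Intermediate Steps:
(j(-9, -6) + 144)² = (√(7 - 9) + 144)² = (√(-2) + 144)² = (I*√2 + 144)² = (144 + I*√2)²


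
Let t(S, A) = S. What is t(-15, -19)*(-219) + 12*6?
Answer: 3357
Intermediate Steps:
t(-15, -19)*(-219) + 12*6 = -15*(-219) + 12*6 = 3285 + 72 = 3357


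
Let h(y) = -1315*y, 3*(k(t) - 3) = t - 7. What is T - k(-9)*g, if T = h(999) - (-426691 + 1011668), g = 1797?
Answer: -1894469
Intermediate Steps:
k(t) = 2/3 + t/3 (k(t) = 3 + (t - 7)/3 = 3 + (-7 + t)/3 = 3 + (-7/3 + t/3) = 2/3 + t/3)
T = -1898662 (T = -1315*999 - (-426691 + 1011668) = -1313685 - 1*584977 = -1313685 - 584977 = -1898662)
T - k(-9)*g = -1898662 - (2/3 + (1/3)*(-9))*1797 = -1898662 - (2/3 - 3)*1797 = -1898662 - (-7)*1797/3 = -1898662 - 1*(-4193) = -1898662 + 4193 = -1894469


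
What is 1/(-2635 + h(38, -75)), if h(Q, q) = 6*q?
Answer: -1/3085 ≈ -0.00032415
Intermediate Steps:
1/(-2635 + h(38, -75)) = 1/(-2635 + 6*(-75)) = 1/(-2635 - 450) = 1/(-3085) = -1/3085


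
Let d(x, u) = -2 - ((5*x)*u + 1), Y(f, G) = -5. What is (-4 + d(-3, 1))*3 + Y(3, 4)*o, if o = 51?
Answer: -231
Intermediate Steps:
d(x, u) = -3 - 5*u*x (d(x, u) = -2 - (5*u*x + 1) = -2 - (1 + 5*u*x) = -2 + (-1 - 5*u*x) = -3 - 5*u*x)
(-4 + d(-3, 1))*3 + Y(3, 4)*o = (-4 + (-3 - 5*1*(-3)))*3 - 5*51 = (-4 + (-3 + 15))*3 - 255 = (-4 + 12)*3 - 255 = 8*3 - 255 = 24 - 255 = -231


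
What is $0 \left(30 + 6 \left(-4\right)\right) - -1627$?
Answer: $1627$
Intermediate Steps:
$0 \left(30 + 6 \left(-4\right)\right) - -1627 = 0 \left(30 - 24\right) + 1627 = 0 \cdot 6 + 1627 = 0 + 1627 = 1627$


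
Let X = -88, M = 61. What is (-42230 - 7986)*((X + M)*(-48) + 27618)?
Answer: -1451945424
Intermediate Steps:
(-42230 - 7986)*((X + M)*(-48) + 27618) = (-42230 - 7986)*((-88 + 61)*(-48) + 27618) = -50216*(-27*(-48) + 27618) = -50216*(1296 + 27618) = -50216*28914 = -1451945424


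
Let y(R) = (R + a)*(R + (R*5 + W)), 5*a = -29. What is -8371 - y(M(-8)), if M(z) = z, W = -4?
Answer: -45443/5 ≈ -9088.6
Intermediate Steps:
a = -29/5 (a = (⅕)*(-29) = -29/5 ≈ -5.8000)
y(R) = (-4 + 6*R)*(-29/5 + R) (y(R) = (R - 29/5)*(R + (R*5 - 4)) = (-29/5 + R)*(R + (5*R - 4)) = (-29/5 + R)*(R + (-4 + 5*R)) = (-29/5 + R)*(-4 + 6*R) = (-4 + 6*R)*(-29/5 + R))
-8371 - y(M(-8)) = -8371 - (116/5 + 6*(-8)² - 194/5*(-8)) = -8371 - (116/5 + 6*64 + 1552/5) = -8371 - (116/5 + 384 + 1552/5) = -8371 - 1*3588/5 = -8371 - 3588/5 = -45443/5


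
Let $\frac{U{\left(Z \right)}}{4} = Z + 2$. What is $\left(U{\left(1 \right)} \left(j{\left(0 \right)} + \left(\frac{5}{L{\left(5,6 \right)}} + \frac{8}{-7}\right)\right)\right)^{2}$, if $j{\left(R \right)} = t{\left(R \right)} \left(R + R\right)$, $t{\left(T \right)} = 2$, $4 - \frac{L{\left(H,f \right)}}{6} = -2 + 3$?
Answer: $\frac{47524}{441} \approx 107.76$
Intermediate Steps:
$L{\left(H,f \right)} = 18$ ($L{\left(H,f \right)} = 24 - 6 \left(-2 + 3\right) = 24 - 6 = 18$)
$j{\left(R \right)} = 4 R$ ($j{\left(R \right)} = 2 \left(R + R\right) = 2 \cdot 2 R = 4 R$)
$U{\left(Z \right)} = 8 + 4 Z$ ($U{\left(Z \right)} = 4 \left(Z + 2\right) = 4 \left(2 + Z\right) = 8 + 4 Z$)
$\left(U{\left(1 \right)} \left(j{\left(0 \right)} + \left(\frac{5}{L{\left(5,6 \right)}} + \frac{8}{-7}\right)\right)\right)^{2} = \left(\left(8 + 4 \cdot 1\right) \left(4 \cdot 0 + \left(\frac{5}{18} + \frac{8}{-7}\right)\right)\right)^{2} = \left(\left(8 + 4\right) \left(0 + \left(5 \cdot \frac{1}{18} + 8 \left(- \frac{1}{7}\right)\right)\right)\right)^{2} = \left(12 \left(0 + \left(\frac{5}{18} - \frac{8}{7}\right)\right)\right)^{2} = \left(12 \left(0 - \frac{109}{126}\right)\right)^{2} = \left(12 \left(- \frac{109}{126}\right)\right)^{2} = \left(- \frac{218}{21}\right)^{2} = \frac{47524}{441}$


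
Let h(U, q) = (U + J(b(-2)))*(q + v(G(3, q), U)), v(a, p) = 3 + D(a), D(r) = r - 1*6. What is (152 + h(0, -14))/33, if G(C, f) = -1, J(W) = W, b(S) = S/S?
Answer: 134/33 ≈ 4.0606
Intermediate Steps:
b(S) = 1
D(r) = -6 + r (D(r) = r - 6 = -6 + r)
v(a, p) = -3 + a (v(a, p) = 3 + (-6 + a) = -3 + a)
h(U, q) = (1 + U)*(-4 + q) (h(U, q) = (U + 1)*(q + (-3 - 1)) = (1 + U)*(q - 4) = (1 + U)*(-4 + q))
(152 + h(0, -14))/33 = (152 + (-4 - 14 - 4*0 + 0*(-14)))/33 = (152 + (-4 - 14 + 0 + 0))*(1/33) = (152 - 18)*(1/33) = 134*(1/33) = 134/33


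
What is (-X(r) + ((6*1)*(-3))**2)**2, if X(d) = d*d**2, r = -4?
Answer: 150544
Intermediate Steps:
X(d) = d**3
(-X(r) + ((6*1)*(-3))**2)**2 = (-1*(-4)**3 + ((6*1)*(-3))**2)**2 = (-1*(-64) + (6*(-3))**2)**2 = (64 + (-18)**2)**2 = (64 + 324)**2 = 388**2 = 150544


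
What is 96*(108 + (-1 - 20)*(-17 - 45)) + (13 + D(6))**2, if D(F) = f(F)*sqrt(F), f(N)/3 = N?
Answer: 137473 + 468*sqrt(6) ≈ 1.3862e+5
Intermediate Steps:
f(N) = 3*N
D(F) = 3*F**(3/2) (D(F) = (3*F)*sqrt(F) = 3*F**(3/2))
96*(108 + (-1 - 20)*(-17 - 45)) + (13 + D(6))**2 = 96*(108 + (-1 - 20)*(-17 - 45)) + (13 + 3*6**(3/2))**2 = 96*(108 - 21*(-62)) + (13 + 3*(6*sqrt(6)))**2 = 96*(108 + 1302) + (13 + 18*sqrt(6))**2 = 96*1410 + (13 + 18*sqrt(6))**2 = 135360 + (13 + 18*sqrt(6))**2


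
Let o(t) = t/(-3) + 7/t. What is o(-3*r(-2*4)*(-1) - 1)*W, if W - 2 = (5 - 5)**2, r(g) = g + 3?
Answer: 235/24 ≈ 9.7917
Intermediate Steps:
r(g) = 3 + g
W = 2 (W = 2 + (5 - 5)**2 = 2 + 0**2 = 2 + 0 = 2)
o(t) = 7/t - t/3 (o(t) = t*(-1/3) + 7/t = -t/3 + 7/t = 7/t - t/3)
o(-3*r(-2*4)*(-1) - 1)*W = (7/(-3*(3 - 2*4)*(-1) - 1) - (-3*(3 - 2*4)*(-1) - 1)/3)*2 = (7/(-3*(3 - 8)*(-1) - 1) - (-3*(3 - 8)*(-1) - 1)/3)*2 = (7/(-3*(-5)*(-1) - 1) - (-3*(-5)*(-1) - 1)/3)*2 = (7/(15*(-1) - 1) - (15*(-1) - 1)/3)*2 = (7/(-15 - 1) - (-15 - 1)/3)*2 = (7/(-16) - 1/3*(-16))*2 = (7*(-1/16) + 16/3)*2 = (-7/16 + 16/3)*2 = (235/48)*2 = 235/24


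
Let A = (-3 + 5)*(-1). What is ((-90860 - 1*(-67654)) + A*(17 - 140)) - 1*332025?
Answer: -354985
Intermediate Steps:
A = -2 (A = 2*(-1) = -2)
((-90860 - 1*(-67654)) + A*(17 - 140)) - 1*332025 = ((-90860 - 1*(-67654)) - 2*(17 - 140)) - 1*332025 = ((-90860 + 67654) - 2*(-123)) - 332025 = (-23206 + 246) - 332025 = -22960 - 332025 = -354985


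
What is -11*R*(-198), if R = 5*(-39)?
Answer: -424710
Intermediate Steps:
R = -195
-11*R*(-198) = -(-2145)*(-198) = -11*38610 = -424710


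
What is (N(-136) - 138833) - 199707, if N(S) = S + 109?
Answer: -338567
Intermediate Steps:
N(S) = 109 + S
(N(-136) - 138833) - 199707 = ((109 - 136) - 138833) - 199707 = (-27 - 138833) - 199707 = -138860 - 199707 = -338567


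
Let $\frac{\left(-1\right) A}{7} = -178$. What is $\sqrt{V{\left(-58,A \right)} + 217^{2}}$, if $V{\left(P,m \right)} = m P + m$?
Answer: $i \sqrt{23933} \approx 154.7 i$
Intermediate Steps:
$A = 1246$ ($A = \left(-7\right) \left(-178\right) = 1246$)
$V{\left(P,m \right)} = m + P m$ ($V{\left(P,m \right)} = P m + m = m + P m$)
$\sqrt{V{\left(-58,A \right)} + 217^{2}} = \sqrt{1246 \left(1 - 58\right) + 217^{2}} = \sqrt{1246 \left(-57\right) + 47089} = \sqrt{-71022 + 47089} = \sqrt{-23933} = i \sqrt{23933}$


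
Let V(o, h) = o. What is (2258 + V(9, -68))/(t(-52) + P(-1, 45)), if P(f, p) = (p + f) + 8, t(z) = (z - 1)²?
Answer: 2267/2861 ≈ 0.79238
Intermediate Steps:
t(z) = (-1 + z)²
P(f, p) = 8 + f + p (P(f, p) = (f + p) + 8 = 8 + f + p)
(2258 + V(9, -68))/(t(-52) + P(-1, 45)) = (2258 + 9)/((-1 - 52)² + (8 - 1 + 45)) = 2267/((-53)² + 52) = 2267/(2809 + 52) = 2267/2861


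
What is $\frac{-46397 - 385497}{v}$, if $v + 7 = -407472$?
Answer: $\frac{431894}{407479} \approx 1.0599$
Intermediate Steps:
$v = -407479$ ($v = -7 - 407472 = -407479$)
$\frac{-46397 - 385497}{v} = \frac{-46397 - 385497}{-407479} = \left(-46397 - 385497\right) \left(- \frac{1}{407479}\right) = \left(-431894\right) \left(- \frac{1}{407479}\right) = \frac{431894}{407479}$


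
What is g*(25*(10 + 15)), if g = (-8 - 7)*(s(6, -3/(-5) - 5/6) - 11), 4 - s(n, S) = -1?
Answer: 56250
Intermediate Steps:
s(n, S) = 5 (s(n, S) = 4 - 1*(-1) = 4 + 1 = 5)
g = 90 (g = (-8 - 7)*(5 - 11) = -15*(-6) = 90)
g*(25*(10 + 15)) = 90*(25*(10 + 15)) = 90*(25*25) = 90*625 = 56250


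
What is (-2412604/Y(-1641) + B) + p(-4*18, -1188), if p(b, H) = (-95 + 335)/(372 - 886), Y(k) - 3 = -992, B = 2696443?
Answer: 685982927187/254173 ≈ 2.6989e+6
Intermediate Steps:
Y(k) = -989 (Y(k) = 3 - 992 = -989)
p(b, H) = -120/257 (p(b, H) = 240/(-514) = 240*(-1/514) = -120/257)
(-2412604/Y(-1641) + B) + p(-4*18, -1188) = (-2412604/(-989) + 2696443) - 120/257 = (-2412604*(-1/989) + 2696443) - 120/257 = (2412604/989 + 2696443) - 120/257 = 2669194731/989 - 120/257 = 685982927187/254173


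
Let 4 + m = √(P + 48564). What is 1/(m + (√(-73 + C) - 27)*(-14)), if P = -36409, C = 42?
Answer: 1/(374 + √12155 - 14*I*√31) ≈ 0.0020129 + 0.00032401*I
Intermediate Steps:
m = -4 + √12155 (m = -4 + √(-36409 + 48564) = -4 + √12155 ≈ 106.25)
1/(m + (√(-73 + C) - 27)*(-14)) = 1/((-4 + √12155) + (√(-73 + 42) - 27)*(-14)) = 1/((-4 + √12155) + (√(-31) - 27)*(-14)) = 1/((-4 + √12155) + (I*√31 - 27)*(-14)) = 1/((-4 + √12155) + (-27 + I*√31)*(-14)) = 1/((-4 + √12155) + (378 - 14*I*√31)) = 1/(374 + √12155 - 14*I*√31)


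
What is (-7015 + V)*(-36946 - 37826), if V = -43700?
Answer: 3792061980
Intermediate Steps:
(-7015 + V)*(-36946 - 37826) = (-7015 - 43700)*(-36946 - 37826) = -50715*(-74772) = 3792061980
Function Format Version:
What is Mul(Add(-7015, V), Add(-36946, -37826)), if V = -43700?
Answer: 3792061980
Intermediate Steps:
Mul(Add(-7015, V), Add(-36946, -37826)) = Mul(Add(-7015, -43700), Add(-36946, -37826)) = Mul(-50715, -74772) = 3792061980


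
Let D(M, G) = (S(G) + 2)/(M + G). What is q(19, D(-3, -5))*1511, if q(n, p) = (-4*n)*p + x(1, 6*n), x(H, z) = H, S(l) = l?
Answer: -83105/2 ≈ -41553.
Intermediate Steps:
D(M, G) = (2 + G)/(G + M) (D(M, G) = (G + 2)/(M + G) = (2 + G)/(G + M))
q(n, p) = 1 - 4*n*p (q(n, p) = (-4*n)*p + 1 = -4*n*p + 1 = 1 - 4*n*p)
q(19, D(-3, -5))*1511 = (1 - 4*19*(2 - 5)/(-5 - 3))*1511 = (1 - 4*19*-3/(-8))*1511 = (1 - 4*19*(-1/8*(-3)))*1511 = (1 - 4*19*3/8)*1511 = (1 - 57/2)*1511 = -55/2*1511 = -83105/2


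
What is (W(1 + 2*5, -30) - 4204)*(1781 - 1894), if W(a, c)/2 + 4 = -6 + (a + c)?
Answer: 481606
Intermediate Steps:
W(a, c) = -20 + 2*a + 2*c (W(a, c) = -8 + 2*(-6 + (a + c)) = -8 + 2*(-6 + a + c) = -8 + (-12 + 2*a + 2*c) = -20 + 2*a + 2*c)
(W(1 + 2*5, -30) - 4204)*(1781 - 1894) = ((-20 + 2*(1 + 2*5) + 2*(-30)) - 4204)*(1781 - 1894) = ((-20 + 2*(1 + 10) - 60) - 4204)*(-113) = ((-20 + 2*11 - 60) - 4204)*(-113) = ((-20 + 22 - 60) - 4204)*(-113) = (-58 - 4204)*(-113) = -4262*(-113) = 481606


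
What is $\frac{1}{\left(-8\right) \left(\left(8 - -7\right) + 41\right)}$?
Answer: $- \frac{1}{448} \approx -0.0022321$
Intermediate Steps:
$\frac{1}{\left(-8\right) \left(\left(8 - -7\right) + 41\right)} = \frac{1}{\left(-8\right) \left(\left(8 + 7\right) + 41\right)} = \frac{1}{\left(-8\right) \left(15 + 41\right)} = \frac{1}{\left(-8\right) 56} = \frac{1}{-448} = - \frac{1}{448}$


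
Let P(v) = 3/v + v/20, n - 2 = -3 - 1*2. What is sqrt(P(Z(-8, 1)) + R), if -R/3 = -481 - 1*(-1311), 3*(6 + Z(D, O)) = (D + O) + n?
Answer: I*sqrt(109843755)/210 ≈ 49.908*I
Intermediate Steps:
n = -3 (n = 2 + (-3 - 1*2) = 2 + (-3 - 2) = 2 - 5 = -3)
Z(D, O) = -7 + D/3 + O/3 (Z(D, O) = -6 + ((D + O) - 3)/3 = -6 + (-3 + D + O)/3 = -6 + (-1 + D/3 + O/3) = -7 + D/3 + O/3)
R = -2490 (R = -3*(-481 - 1*(-1311)) = -3*(-481 + 1311) = -3*830 = -2490)
P(v) = 3/v + v/20 (P(v) = 3/v + v*(1/20) = 3/v + v/20)
sqrt(P(Z(-8, 1)) + R) = sqrt((3/(-7 + (1/3)*(-8) + (1/3)*1) + (-7 + (1/3)*(-8) + (1/3)*1)/20) - 2490) = sqrt((3/(-7 - 8/3 + 1/3) + (-7 - 8/3 + 1/3)/20) - 2490) = sqrt((3/(-28/3) + (1/20)*(-28/3)) - 2490) = sqrt((3*(-3/28) - 7/15) - 2490) = sqrt((-9/28 - 7/15) - 2490) = sqrt(-331/420 - 2490) = sqrt(-1046131/420) = I*sqrt(109843755)/210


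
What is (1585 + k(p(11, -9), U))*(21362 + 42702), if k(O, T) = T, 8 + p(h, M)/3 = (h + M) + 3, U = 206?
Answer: 114738624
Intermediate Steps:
p(h, M) = -15 + 3*M + 3*h (p(h, M) = -24 + 3*((h + M) + 3) = -24 + 3*((M + h) + 3) = -24 + 3*(3 + M + h) = -24 + (9 + 3*M + 3*h) = -15 + 3*M + 3*h)
(1585 + k(p(11, -9), U))*(21362 + 42702) = (1585 + 206)*(21362 + 42702) = 1791*64064 = 114738624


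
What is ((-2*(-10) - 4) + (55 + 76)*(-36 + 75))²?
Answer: 26265625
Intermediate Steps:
((-2*(-10) - 4) + (55 + 76)*(-36 + 75))² = ((20 - 4) + 131*39)² = (16 + 5109)² = 5125² = 26265625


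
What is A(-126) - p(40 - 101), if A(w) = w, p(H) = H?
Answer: -65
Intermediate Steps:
A(-126) - p(40 - 101) = -126 - (40 - 101) = -126 - 1*(-61) = -126 + 61 = -65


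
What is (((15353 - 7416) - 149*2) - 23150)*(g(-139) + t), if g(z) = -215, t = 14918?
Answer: -228058233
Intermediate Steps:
(((15353 - 7416) - 149*2) - 23150)*(g(-139) + t) = (((15353 - 7416) - 149*2) - 23150)*(-215 + 14918) = ((7937 - 298) - 23150)*14703 = (7639 - 23150)*14703 = -15511*14703 = -228058233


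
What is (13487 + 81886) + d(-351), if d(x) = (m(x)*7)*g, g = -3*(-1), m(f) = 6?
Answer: 95499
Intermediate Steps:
g = 3
d(x) = 126 (d(x) = (6*7)*3 = 42*3 = 126)
(13487 + 81886) + d(-351) = (13487 + 81886) + 126 = 95373 + 126 = 95499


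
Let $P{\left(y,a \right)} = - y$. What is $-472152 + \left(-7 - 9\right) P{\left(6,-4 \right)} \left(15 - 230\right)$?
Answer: $-492792$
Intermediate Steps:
$-472152 + \left(-7 - 9\right) P{\left(6,-4 \right)} \left(15 - 230\right) = -472152 + \left(-7 - 9\right) \left(\left(-1\right) 6\right) \left(15 - 230\right) = -472152 + \left(-16\right) \left(-6\right) \left(-215\right) = -472152 + 96 \left(-215\right) = -472152 - 20640 = -492792$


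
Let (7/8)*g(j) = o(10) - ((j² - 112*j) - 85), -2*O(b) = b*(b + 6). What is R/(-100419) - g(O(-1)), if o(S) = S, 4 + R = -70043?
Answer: -98581907/234311 ≈ -420.73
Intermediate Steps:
R = -70047 (R = -4 - 70043 = -70047)
O(b) = -b*(6 + b)/2 (O(b) = -b*(b + 6)/2 = -b*(6 + b)/2)
g(j) = 760/7 + 128*j - 8*j²/7 (g(j) = 8*(10 - ((j² - 112*j) - 85))/7 = 8*(10 - (-85 + j² - 112*j))/7 = 8*(10 + (85 - j² + 112*j))/7 = 8*(95 - j² + 112*j)/7 = 760/7 + 128*j - 8*j²/7)
R/(-100419) - g(O(-1)) = -70047/(-100419) - (760/7 + 128*(-½*(-1)*(6 - 1)) - 8*(6 - 1)²/4/7) = -70047*(-1/100419) - (760/7 + 128*(-½*(-1)*5) - 8*(-½*(-1)*5)²/7) = 23349/33473 - (760/7 + 128*(5/2) - 8*(5/2)²/7) = 23349/33473 - (760/7 + 320 - 8/7*25/4) = 23349/33473 - (760/7 + 320 - 50/7) = 23349/33473 - 1*2950/7 = 23349/33473 - 2950/7 = -98581907/234311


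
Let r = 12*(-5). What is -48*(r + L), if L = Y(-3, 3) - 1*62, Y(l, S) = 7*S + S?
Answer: 4704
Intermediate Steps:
r = -60
Y(l, S) = 8*S
L = -38 (L = 8*3 - 1*62 = 24 - 62 = -38)
-48*(r + L) = -48*(-60 - 38) = -48*(-98) = 4704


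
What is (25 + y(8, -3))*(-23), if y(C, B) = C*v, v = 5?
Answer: -1495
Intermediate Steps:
y(C, B) = 5*C (y(C, B) = C*5 = 5*C)
(25 + y(8, -3))*(-23) = (25 + 5*8)*(-23) = (25 + 40)*(-23) = 65*(-23) = -1495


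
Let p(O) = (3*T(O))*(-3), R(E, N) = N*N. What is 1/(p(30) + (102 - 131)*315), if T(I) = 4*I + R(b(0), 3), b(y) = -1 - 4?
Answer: -1/10296 ≈ -9.7125e-5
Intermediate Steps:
b(y) = -5
R(E, N) = N**2
T(I) = 9 + 4*I (T(I) = 4*I + 3**2 = 4*I + 9 = 9 + 4*I)
p(O) = -81 - 36*O (p(O) = (3*(9 + 4*O))*(-3) = (27 + 12*O)*(-3) = -81 - 36*O)
1/(p(30) + (102 - 131)*315) = 1/((-81 - 36*30) + (102 - 131)*315) = 1/((-81 - 1080) - 29*315) = 1/(-1161 - 9135) = 1/(-10296) = -1/10296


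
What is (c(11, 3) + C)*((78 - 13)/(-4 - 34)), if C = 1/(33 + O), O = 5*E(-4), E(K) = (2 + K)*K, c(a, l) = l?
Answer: -7150/1387 ≈ -5.1550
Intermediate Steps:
E(K) = K*(2 + K)
O = 40 (O = 5*(-4*(2 - 4)) = 5*(-4*(-2)) = 5*8 = 40)
C = 1/73 (C = 1/(33 + 40) = 1/73 ≈ 0.013699)
(c(11, 3) + C)*((78 - 13)/(-4 - 34)) = (3 + 1/73)*((78 - 13)/(-4 - 34)) = 220*(65/(-38))/73 = 220*(65*(-1/38))/73 = (220/73)*(-65/38) = -7150/1387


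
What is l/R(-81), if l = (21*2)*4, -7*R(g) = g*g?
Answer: -392/2187 ≈ -0.17924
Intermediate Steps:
R(g) = -g²/7 (R(g) = -g*g/7 = -g²/7)
l = 168 (l = 42*4 = 168)
l/R(-81) = 168/((-⅐*(-81)²)) = 168/((-⅐*6561)) = 168/(-6561/7) = 168*(-7/6561) = -392/2187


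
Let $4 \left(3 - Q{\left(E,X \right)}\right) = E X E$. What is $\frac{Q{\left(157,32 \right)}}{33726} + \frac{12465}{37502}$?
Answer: $- \frac{1743646822}{316198113} \approx -5.5144$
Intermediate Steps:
$Q{\left(E,X \right)} = 3 - \frac{X E^{2}}{4}$ ($Q{\left(E,X \right)} = 3 - \frac{E X E}{4} = 3 - \frac{E E X}{4} = 3 - \frac{X E^{2}}{4}$)
$\frac{Q{\left(157,32 \right)}}{33726} + \frac{12465}{37502} = \frac{3 - 8 \cdot 157^{2}}{33726} + \frac{12465}{37502} = \left(3 - 8 \cdot 24649\right) \frac{1}{33726} + 12465 \cdot \frac{1}{37502} = \left(3 - 197192\right) \frac{1}{33726} + \frac{12465}{37502} = \left(-197189\right) \frac{1}{33726} + \frac{12465}{37502} = - \frac{197189}{33726} + \frac{12465}{37502} = - \frac{1743646822}{316198113}$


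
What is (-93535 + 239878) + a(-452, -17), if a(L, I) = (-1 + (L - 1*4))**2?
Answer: 355192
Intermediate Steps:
a(L, I) = (-5 + L)**2 (a(L, I) = (-1 + (L - 4))**2 = (-1 + (-4 + L))**2 = (-5 + L)**2)
(-93535 + 239878) + a(-452, -17) = (-93535 + 239878) + (-5 - 452)**2 = 146343 + (-457)**2 = 146343 + 208849 = 355192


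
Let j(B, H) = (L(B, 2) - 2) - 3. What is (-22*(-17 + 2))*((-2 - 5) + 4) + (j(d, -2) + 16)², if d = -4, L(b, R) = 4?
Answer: -765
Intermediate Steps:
j(B, H) = -1 (j(B, H) = (4 - 2) - 3 = 2 - 3 = -1)
(-22*(-17 + 2))*((-2 - 5) + 4) + (j(d, -2) + 16)² = (-22*(-17 + 2))*((-2 - 5) + 4) + (-1 + 16)² = (-22*(-15))*(-7 + 4) + 15² = 330*(-3) + 225 = -990 + 225 = -765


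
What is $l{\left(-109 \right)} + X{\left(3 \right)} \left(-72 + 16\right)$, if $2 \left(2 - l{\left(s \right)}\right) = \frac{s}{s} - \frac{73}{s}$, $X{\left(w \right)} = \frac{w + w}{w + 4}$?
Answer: $- \frac{5105}{109} \approx -46.835$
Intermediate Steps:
$X{\left(w \right)} = \frac{2 w}{4 + w}$
$l{\left(s \right)} = \frac{3}{2} + \frac{73}{2 s}$ ($l{\left(s \right)} = 2 - \frac{\frac{s}{s} - \frac{73}{s}}{2} = 2 - \frac{1 - \frac{73}{s}}{2} = 2 - \left(\frac{1}{2} - \frac{73}{2 s}\right) = \frac{3}{2} + \frac{73}{2 s}$)
$l{\left(-109 \right)} + X{\left(3 \right)} \left(-72 + 16\right) = \frac{73 + 3 \left(-109\right)}{2 \left(-109\right)} + 2 \cdot 3 \frac{1}{4 + 3} \left(-72 + 16\right) = \frac{1}{2} \left(- \frac{1}{109}\right) \left(73 - 327\right) + 2 \cdot 3 \cdot \frac{1}{7} \left(-56\right) = \frac{1}{2} \left(- \frac{1}{109}\right) \left(-254\right) + 2 \cdot 3 \cdot \frac{1}{7} \left(-56\right) = \frac{127}{109} + \frac{6}{7} \left(-56\right) = \frac{127}{109} - 48 = - \frac{5105}{109}$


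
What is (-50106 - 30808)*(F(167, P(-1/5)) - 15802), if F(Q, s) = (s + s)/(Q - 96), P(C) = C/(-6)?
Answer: 1361712143906/1065 ≈ 1.2786e+9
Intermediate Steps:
P(C) = -C/6 (P(C) = C*(-1/6) = -C/6)
F(Q, s) = 2*s/(-96 + Q) (F(Q, s) = (2*s)/(-96 + Q) = 2*s/(-96 + Q))
(-50106 - 30808)*(F(167, P(-1/5)) - 15802) = (-50106 - 30808)*(2*(-(-1)/(6*5))/(-96 + 167) - 15802) = -80914*(2*(-(-1)/(6*5))/71 - 15802) = -80914*(2*(-1/6*(-1/5))*(1/71) - 15802) = -80914*(2*(1/30)*(1/71) - 15802) = -80914*(1/1065 - 15802) = -80914*(-16829129/1065) = 1361712143906/1065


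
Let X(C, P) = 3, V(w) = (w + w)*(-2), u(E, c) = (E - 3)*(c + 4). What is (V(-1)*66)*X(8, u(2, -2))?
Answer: 792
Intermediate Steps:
u(E, c) = (-3 + E)*(4 + c)
V(w) = -4*w (V(w) = (2*w)*(-2) = -4*w)
(V(-1)*66)*X(8, u(2, -2)) = (-4*(-1)*66)*3 = (4*66)*3 = 264*3 = 792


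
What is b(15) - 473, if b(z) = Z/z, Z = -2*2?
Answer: -7099/15 ≈ -473.27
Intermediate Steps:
Z = -4
b(z) = -4/z
b(15) - 473 = -4/15 - 473 = -7099/15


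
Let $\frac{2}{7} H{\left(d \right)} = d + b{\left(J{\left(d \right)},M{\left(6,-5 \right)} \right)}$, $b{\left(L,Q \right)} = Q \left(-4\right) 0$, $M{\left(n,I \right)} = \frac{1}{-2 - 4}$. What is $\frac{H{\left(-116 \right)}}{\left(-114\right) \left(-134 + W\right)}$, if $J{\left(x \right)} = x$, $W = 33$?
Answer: $- \frac{203}{5757} \approx -0.035261$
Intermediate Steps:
$M{\left(n,I \right)} = - \frac{1}{6}$ ($M{\left(n,I \right)} = \frac{1}{-6} = - \frac{1}{6}$)
$b{\left(L,Q \right)} = 0$ ($b{\left(L,Q \right)} = - 4 Q 0 = 0$)
$H{\left(d \right)} = \frac{7 d}{2}$ ($H{\left(d \right)} = \frac{7 \left(d + 0\right)}{2} = \frac{7 d}{2}$)
$\frac{H{\left(-116 \right)}}{\left(-114\right) \left(-134 + W\right)} = \frac{\frac{7}{2} \left(-116\right)}{\left(-114\right) \left(-134 + 33\right)} = - \frac{406}{\left(-114\right) \left(-101\right)} = - \frac{406}{11514} = \left(-406\right) \frac{1}{11514} = - \frac{203}{5757}$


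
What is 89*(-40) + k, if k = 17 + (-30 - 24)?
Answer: -3597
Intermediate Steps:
k = -37 (k = 17 - 54 = -37)
89*(-40) + k = 89*(-40) - 37 = -3560 - 37 = -3597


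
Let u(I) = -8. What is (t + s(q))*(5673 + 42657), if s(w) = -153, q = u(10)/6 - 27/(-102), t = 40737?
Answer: 1961424720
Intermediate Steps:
q = -109/102 (q = -8/6 - 27/(-102) = -8*⅙ - 27*(-1/102) = -4/3 + 9/34 = -109/102 ≈ -1.0686)
(t + s(q))*(5673 + 42657) = (40737 - 153)*(5673 + 42657) = 40584*48330 = 1961424720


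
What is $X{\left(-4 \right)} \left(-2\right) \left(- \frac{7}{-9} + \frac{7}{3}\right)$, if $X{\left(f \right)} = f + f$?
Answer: $\frac{448}{9} \approx 49.778$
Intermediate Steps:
$X{\left(f \right)} = 2 f$
$X{\left(-4 \right)} \left(-2\right) \left(- \frac{7}{-9} + \frac{7}{3}\right) = 2 \left(-4\right) \left(-2\right) \left(- \frac{7}{-9} + \frac{7}{3}\right) = \left(-8\right) \left(-2\right) \left(\left(-7\right) \left(- \frac{1}{9}\right) + 7 \cdot \frac{1}{3}\right) = 16 \left(\frac{7}{9} + \frac{7}{3}\right) = 16 \cdot \frac{28}{9} = \frac{448}{9}$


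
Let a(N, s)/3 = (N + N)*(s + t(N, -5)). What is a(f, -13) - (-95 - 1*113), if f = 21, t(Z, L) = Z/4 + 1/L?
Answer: -7937/10 ≈ -793.70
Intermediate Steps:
t(Z, L) = 1/L + Z/4 (t(Z, L) = Z*(1/4) + 1/L = Z/4 + 1/L = 1/L + Z/4)
a(N, s) = 6*N*(-1/5 + s + N/4) (a(N, s) = 3*((N + N)*(s + (1/(-5) + N/4))) = 3*((2*N)*(s + (-1/5 + N/4))) = 3*((2*N)*(-1/5 + s + N/4)) = 3*(2*N*(-1/5 + s + N/4)) = 6*N*(-1/5 + s + N/4))
a(f, -13) - (-95 - 1*113) = (3/10)*21*(-4 + 5*21 + 20*(-13)) - (-95 - 1*113) = (3/10)*21*(-4 + 105 - 260) - (-95 - 113) = (3/10)*21*(-159) - 1*(-208) = -10017/10 + 208 = -7937/10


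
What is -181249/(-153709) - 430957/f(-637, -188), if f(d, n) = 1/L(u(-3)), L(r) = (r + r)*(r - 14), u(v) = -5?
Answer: -12585974026221/153709 ≈ -8.1882e+7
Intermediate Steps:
L(r) = 2*r*(-14 + r) (L(r) = (2*r)*(-14 + r) = 2*r*(-14 + r))
f(d, n) = 1/190 (f(d, n) = 1/(2*(-5)*(-14 - 5)) = 1/(2*(-5)*(-19)) = 1/190)
-181249/(-153709) - 430957/f(-637, -188) = -181249/(-153709) - 430957/1/190 = -181249*(-1/153709) - 430957*190 = 181249/153709 - 81881830 = -12585974026221/153709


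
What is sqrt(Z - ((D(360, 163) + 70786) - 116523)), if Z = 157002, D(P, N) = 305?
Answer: sqrt(202434) ≈ 449.93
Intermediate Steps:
sqrt(Z - ((D(360, 163) + 70786) - 116523)) = sqrt(157002 - ((305 + 70786) - 116523)) = sqrt(157002 - (71091 - 116523)) = sqrt(157002 - 1*(-45432)) = sqrt(157002 + 45432) = sqrt(202434)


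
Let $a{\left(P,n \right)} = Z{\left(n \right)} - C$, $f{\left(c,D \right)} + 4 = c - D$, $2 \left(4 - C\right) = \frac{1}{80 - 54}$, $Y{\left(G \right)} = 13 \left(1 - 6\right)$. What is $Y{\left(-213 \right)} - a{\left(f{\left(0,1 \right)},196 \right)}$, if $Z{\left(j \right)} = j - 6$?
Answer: $- \frac{13053}{52} \approx -251.02$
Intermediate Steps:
$Y{\left(G \right)} = -65$ ($Y{\left(G \right)} = 13 \left(-5\right) = -65$)
$Z{\left(j \right)} = -6 + j$ ($Z{\left(j \right)} = j - 6 = -6 + j$)
$C = \frac{207}{52}$ ($C = 4 - \frac{1}{2 \left(80 - 54\right)} = 4 - \frac{1}{2 \cdot 26} = 4 - \frac{1}{52} = \frac{207}{52} \approx 3.9808$)
$f{\left(c,D \right)} = -4 + c - D$ ($f{\left(c,D \right)} = -4 - \left(D - c\right) = -4 + c - D$)
$a{\left(P,n \right)} = - \frac{519}{52} + n$ ($a{\left(P,n \right)} = \left(-6 + n\right) - \frac{207}{52} = - \frac{519}{52} + n$)
$Y{\left(-213 \right)} - a{\left(f{\left(0,1 \right)},196 \right)} = -65 - \left(- \frac{519}{52} + 196\right) = -65 - \frac{9673}{52} = - \frac{13053}{52}$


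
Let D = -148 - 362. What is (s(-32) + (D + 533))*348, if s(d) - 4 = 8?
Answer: 12180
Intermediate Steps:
D = -510
s(d) = 12 (s(d) = 4 + 8 = 12)
(s(-32) + (D + 533))*348 = (12 + (-510 + 533))*348 = (12 + 23)*348 = 35*348 = 12180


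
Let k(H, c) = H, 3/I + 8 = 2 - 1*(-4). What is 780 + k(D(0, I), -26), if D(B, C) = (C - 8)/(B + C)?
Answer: 2359/3 ≈ 786.33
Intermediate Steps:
I = -3/2 (I = 3/(-8 + (2 - 1*(-4))) = 3/(-8 + (2 + 4)) = 3/(-8 + 6) = 3/(-2) = 3*(-1/2) = -3/2 ≈ -1.5000)
D(B, C) = (-8 + C)/(B + C)
780 + k(D(0, I), -26) = 780 + (-8 - 3/2)/(0 - 3/2) = 780 - 19/2/(-3/2) = 780 - 2/3*(-19/2) = 780 + 19/3 = 2359/3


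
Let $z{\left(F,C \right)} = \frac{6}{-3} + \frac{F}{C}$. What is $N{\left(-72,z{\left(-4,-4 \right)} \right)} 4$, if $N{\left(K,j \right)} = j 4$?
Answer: $-16$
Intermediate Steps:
$z{\left(F,C \right)} = -2 + \frac{F}{C}$ ($z{\left(F,C \right)} = 6 \left(- \frac{1}{3}\right) + \frac{F}{C} = -2 + \frac{F}{C}$)
$N{\left(K,j \right)} = 4 j$
$N{\left(-72,z{\left(-4,-4 \right)} \right)} 4 = 4 \left(-2 - \frac{4}{-4}\right) 4 = 4 \left(-2 - -1\right) 4 = 4 \left(-2 + 1\right) 4 = 4 \left(-1\right) 4 = \left(-4\right) 4 = -16$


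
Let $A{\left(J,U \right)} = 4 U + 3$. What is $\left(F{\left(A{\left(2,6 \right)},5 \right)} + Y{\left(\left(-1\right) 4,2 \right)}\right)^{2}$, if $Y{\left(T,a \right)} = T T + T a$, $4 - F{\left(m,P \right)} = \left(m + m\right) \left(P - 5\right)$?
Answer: $144$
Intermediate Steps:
$A{\left(J,U \right)} = 3 + 4 U$
$F{\left(m,P \right)} = 4 - 2 m \left(-5 + P\right)$ ($F{\left(m,P \right)} = 4 - \left(m + m\right) \left(P - 5\right) = 4 - 2 m \left(-5 + P\right)$)
$Y{\left(T,a \right)} = T^{2} + T a$
$\left(F{\left(A{\left(2,6 \right)},5 \right)} + Y{\left(\left(-1\right) 4,2 \right)}\right)^{2} = \left(\left(4 + 10 \left(3 + 4 \cdot 6\right) - 10 \left(3 + 4 \cdot 6\right)\right) + \left(-1\right) 4 \left(\left(-1\right) 4 + 2\right)\right)^{2} = \left(\left(4 + 10 \left(3 + 24\right) - 10 \left(3 + 24\right)\right) - 4 \left(-4 + 2\right)\right)^{2} = \left(\left(4 + 10 \cdot 27 - 10 \cdot 27\right) - -8\right)^{2} = \left(\left(4 + 270 - 270\right) + 8\right)^{2} = \left(4 + 8\right)^{2} = 12^{2} = 144$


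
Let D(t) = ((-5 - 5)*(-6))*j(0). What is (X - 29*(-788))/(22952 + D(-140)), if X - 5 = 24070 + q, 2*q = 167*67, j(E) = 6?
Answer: 105043/46624 ≈ 2.2530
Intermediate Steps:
q = 11189/2 (q = (167*67)/2 = (1/2)*11189 = 11189/2 ≈ 5594.5)
D(t) = 360 (D(t) = ((-5 - 5)*(-6))*6 = -10*(-6)*6 = 60*6 = 360)
X = 59339/2 (X = 5 + (24070 + 11189/2) = 5 + 59329/2 = 59339/2 ≈ 29670.)
(X - 29*(-788))/(22952 + D(-140)) = (59339/2 - 29*(-788))/(22952 + 360) = (59339/2 + 22852)/23312 = (105043/2)*(1/23312) = 105043/46624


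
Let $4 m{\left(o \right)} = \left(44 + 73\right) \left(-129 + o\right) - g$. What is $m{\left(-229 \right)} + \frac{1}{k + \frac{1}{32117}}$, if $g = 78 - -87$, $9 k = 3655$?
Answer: $- \frac{308516666352}{29346911} \approx -10513.0$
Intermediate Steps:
$k = \frac{3655}{9}$ ($k = \frac{1}{9} \cdot 3655 = \frac{3655}{9} \approx 406.11$)
$g = 165$ ($g = 78 + 87 = 165$)
$m{\left(o \right)} = - \frac{7629}{2} + \frac{117 o}{4}$ ($m{\left(o \right)} = \frac{\left(44 + 73\right) \left(-129 + o\right) - 165}{4} = \frac{117 \left(-129 + o\right) - 165}{4} = \frac{\left(-15093 + 117 o\right) - 165}{4} = \frac{-15258 + 117 o}{4} = - \frac{7629}{2} + \frac{117 o}{4}$)
$m{\left(-229 \right)} + \frac{1}{k + \frac{1}{32117}} = \left(- \frac{7629}{2} + \frac{117}{4} \left(-229\right)\right) + \frac{1}{\frac{3655}{9} + \frac{1}{32117}} = \left(- \frac{7629}{2} - \frac{26793}{4}\right) + \frac{1}{\frac{3655}{9} + \frac{1}{32117}} = - \frac{42051}{4} + \frac{1}{\frac{117387644}{289053}} = - \frac{42051}{4} + \frac{289053}{117387644} = - \frac{308516666352}{29346911}$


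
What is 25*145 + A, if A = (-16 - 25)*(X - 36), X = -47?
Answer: 7028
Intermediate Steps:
A = 3403 (A = (-16 - 25)*(-47 - 36) = -41*(-83) = 3403)
25*145 + A = 25*145 + 3403 = 3625 + 3403 = 7028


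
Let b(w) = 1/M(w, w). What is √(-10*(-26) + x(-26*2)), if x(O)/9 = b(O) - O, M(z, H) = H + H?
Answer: √1968278/52 ≈ 26.980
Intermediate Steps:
M(z, H) = 2*H
b(w) = 1/(2*w)
x(O) = -9*O + 9/(2*O) (x(O) = 9*(1/(2*O) - O) = -9*O + 9/(2*O))
√(-10*(-26) + x(-26*2)) = √(-10*(-26) + (-(-234)*2 + 9/(2*((-26*2))))) = √(260 + (-9*(-52) + (9/2)/(-52))) = √(260 + (468 + (9/2)*(-1/52))) = √(260 + (468 - 9/104)) = √(260 + 48663/104) = √(75703/104) = √1968278/52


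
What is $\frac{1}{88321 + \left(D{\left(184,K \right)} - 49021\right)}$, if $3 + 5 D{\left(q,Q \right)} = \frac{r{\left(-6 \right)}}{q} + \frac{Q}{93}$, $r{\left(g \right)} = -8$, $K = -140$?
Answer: $\frac{2139}{84060754} \approx 2.5446 \cdot 10^{-5}$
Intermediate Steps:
$D{\left(q,Q \right)} = - \frac{3}{5} - \frac{8}{5 q} + \frac{Q}{465}$ ($D{\left(q,Q \right)} = - \frac{3}{5} + \frac{- \frac{8}{q} + \frac{Q}{93}}{5} = - \frac{3}{5} + \left(- \frac{8}{5 q} + \frac{Q}{465}\right) = - \frac{3}{5} - \frac{8}{5 q} + \frac{Q}{465}$)
$\frac{1}{88321 + \left(D{\left(184,K \right)} - 49021\right)} = \frac{1}{88321 - \left(49021 - \frac{-744 + 184 \left(-279 - 140\right)}{465 \cdot 184}\right)} = \frac{1}{88321 - \left(49021 - \frac{-744 + 184 \left(-419\right)}{85560}\right)} = \frac{1}{88321 - \left(49021 - \frac{-744 - 77096}{85560}\right)} = \frac{1}{88321 - \left(49021 - - \frac{1946}{2139}\right)} = \frac{1}{88321 - \frac{104857865}{2139}} = \frac{1}{\frac{84060754}{2139}} = \frac{2139}{84060754}$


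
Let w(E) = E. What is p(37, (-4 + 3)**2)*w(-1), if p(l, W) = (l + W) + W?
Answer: -39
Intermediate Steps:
p(l, W) = l + 2*W (p(l, W) = (W + l) + W = l + 2*W)
p(37, (-4 + 3)**2)*w(-1) = (37 + 2*(-4 + 3)**2)*(-1) = (37 + 2*(-1)**2)*(-1) = (37 + 2*1)*(-1) = (37 + 2)*(-1) = 39*(-1) = -39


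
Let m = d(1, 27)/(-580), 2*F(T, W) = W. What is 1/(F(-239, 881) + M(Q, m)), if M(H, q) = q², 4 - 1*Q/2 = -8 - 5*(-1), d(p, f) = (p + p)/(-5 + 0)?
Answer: 2102500/926151251 ≈ 0.0022701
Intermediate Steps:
F(T, W) = W/2
d(p, f) = -2*p/5 (d(p, f) = (2*p)/(-5) = (2*p)*(-⅕) = -2*p/5)
Q = 14 (Q = 8 - 2*(-8 - 5*(-1)) = 8 - 2*(-8 + 5) = 8 - 2*(-3) = 8 + 6 = 14)
m = 1/1450 (m = -⅖*1/(-580) = -⅖*(-1/580) = 1/1450 ≈ 0.00068966)
1/(F(-239, 881) + M(Q, m)) = 1/((½)*881 + (1/1450)²) = 1/(881/2 + 1/2102500) = 1/(926151251/2102500) = 2102500/926151251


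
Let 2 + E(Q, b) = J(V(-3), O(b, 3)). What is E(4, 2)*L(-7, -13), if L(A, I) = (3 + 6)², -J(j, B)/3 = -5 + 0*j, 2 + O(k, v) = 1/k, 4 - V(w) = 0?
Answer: 1053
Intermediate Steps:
V(w) = 4 (V(w) = 4 - 1*0 = 4 + 0 = 4)
O(k, v) = -2 + 1/k
J(j, B) = 15 (J(j, B) = -3*(-5 + 0*j) = -3*(-5 + 0) = -3*(-5) = 15)
E(Q, b) = 13 (E(Q, b) = -2 + 15 = 13)
L(A, I) = 81 (L(A, I) = 9² = 81)
E(4, 2)*L(-7, -13) = 13*81 = 1053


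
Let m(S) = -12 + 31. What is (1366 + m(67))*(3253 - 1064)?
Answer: 3031765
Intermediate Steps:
m(S) = 19
(1366 + m(67))*(3253 - 1064) = (1366 + 19)*(3253 - 1064) = 1385*2189 = 3031765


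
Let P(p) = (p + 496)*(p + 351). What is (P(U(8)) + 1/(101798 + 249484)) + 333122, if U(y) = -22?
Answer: 171800785177/351282 ≈ 4.8907e+5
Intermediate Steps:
P(p) = (351 + p)*(496 + p) (P(p) = (496 + p)*(351 + p) = (351 + p)*(496 + p))
(P(U(8)) + 1/(101798 + 249484)) + 333122 = ((174096 + (-22)² + 847*(-22)) + 1/(101798 + 249484)) + 333122 = ((174096 + 484 - 18634) + 1/351282) + 333122 = (155946 + 1/351282) + 333122 = 54781022773/351282 + 333122 = 171800785177/351282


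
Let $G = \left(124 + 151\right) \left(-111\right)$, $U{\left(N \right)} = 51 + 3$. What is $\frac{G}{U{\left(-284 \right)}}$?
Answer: $- \frac{10175}{18} \approx -565.28$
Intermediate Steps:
$U{\left(N \right)} = 54$
$G = -30525$ ($G = 275 \left(-111\right) = -30525$)
$\frac{G}{U{\left(-284 \right)}} = - \frac{30525}{54} = \left(-30525\right) \frac{1}{54} = - \frac{10175}{18}$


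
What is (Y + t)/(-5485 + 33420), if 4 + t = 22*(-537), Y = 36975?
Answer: 25157/27935 ≈ 0.90055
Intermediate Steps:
t = -11818 (t = -4 + 22*(-537) = -4 - 11814 = -11818)
(Y + t)/(-5485 + 33420) = (36975 - 11818)/(-5485 + 33420) = 25157/27935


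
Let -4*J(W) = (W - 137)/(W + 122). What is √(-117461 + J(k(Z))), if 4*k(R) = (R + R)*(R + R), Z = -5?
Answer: I*√51800217/21 ≈ 342.73*I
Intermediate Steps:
k(R) = R² (k(R) = ((R + R)*(R + R))/4 = ((2*R)*(2*R))/4 = (4*R²)/4 = R²)
J(W) = -(-137 + W)/(4*(122 + W)) (J(W) = -(W - 137)/(4*(W + 122)) = -(-137 + W)/(4*(122 + W)))
√(-117461 + J(k(Z))) = √(-117461 + (137 - 1*(-5)²)/(4*(122 + (-5)²))) = √(-117461 + (137 - 1*25)/(4*(122 + 25))) = √(-117461 + (¼)*(137 - 25)/147) = √(-117461 + (¼)*(1/147)*112) = √(-117461 + 4/21) = √(-2466677/21) = I*√51800217/21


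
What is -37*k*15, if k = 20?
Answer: -11100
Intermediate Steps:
-37*k*15 = -37*20*15 = -740*15 = -11100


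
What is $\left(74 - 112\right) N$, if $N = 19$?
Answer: $-722$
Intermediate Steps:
$\left(74 - 112\right) N = \left(74 - 112\right) 19 = \left(-38\right) 19 = -722$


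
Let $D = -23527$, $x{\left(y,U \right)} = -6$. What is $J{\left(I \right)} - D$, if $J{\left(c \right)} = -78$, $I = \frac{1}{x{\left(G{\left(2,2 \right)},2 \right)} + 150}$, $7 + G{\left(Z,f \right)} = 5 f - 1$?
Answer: $23449$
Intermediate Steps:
$G{\left(Z,f \right)} = -8 + 5 f$ ($G{\left(Z,f \right)} = -7 + \left(5 f - 1\right) = -7 + \left(-1 + 5 f\right) = -8 + 5 f$)
$I = \frac{1}{144}$ ($I = \frac{1}{-6 + 150} = \frac{1}{144} \approx 0.0069444$)
$J{\left(I \right)} - D = -78 - -23527 = -78 + 23527 = 23449$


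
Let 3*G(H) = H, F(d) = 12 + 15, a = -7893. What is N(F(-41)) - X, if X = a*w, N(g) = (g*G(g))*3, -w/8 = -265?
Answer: 16733889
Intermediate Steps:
F(d) = 27
G(H) = H/3
w = 2120 (w = -8*(-265) = 2120)
N(g) = g**2 (N(g) = (g*(g/3))*3 = (g**2/3)*3 = g**2)
X = -16733160 (X = -7893*2120 = -16733160)
N(F(-41)) - X = 27**2 - 1*(-16733160) = 729 + 16733160 = 16733889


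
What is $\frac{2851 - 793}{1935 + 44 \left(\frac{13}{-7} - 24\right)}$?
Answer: $\frac{14406}{5581} \approx 2.5813$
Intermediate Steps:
$\frac{2851 - 793}{1935 + 44 \left(\frac{13}{-7} - 24\right)} = \frac{2058}{1935 + 44 \left(13 \left(- \frac{1}{7}\right) - 24\right)} = \frac{2058}{1935 + 44 \left(- \frac{13}{7} - 24\right)} = \frac{2058}{1935 + 44 \left(- \frac{181}{7}\right)} = \frac{2058}{1935 - \frac{7964}{7}} = \frac{2058}{\frac{5581}{7}} = 2058 \cdot \frac{7}{5581} = \frac{14406}{5581}$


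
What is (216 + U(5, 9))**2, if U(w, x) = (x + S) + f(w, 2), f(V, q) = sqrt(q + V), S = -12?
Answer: (213 + sqrt(7))**2 ≈ 46503.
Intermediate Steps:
f(V, q) = sqrt(V + q)
U(w, x) = -12 + x + sqrt(2 + w) (U(w, x) = (x - 12) + sqrt(w + 2) = (-12 + x) + sqrt(2 + w) = -12 + x + sqrt(2 + w))
(216 + U(5, 9))**2 = (216 + (-12 + 9 + sqrt(2 + 5)))**2 = (216 + (-12 + 9 + sqrt(7)))**2 = (216 + (-3 + sqrt(7)))**2 = (213 + sqrt(7))**2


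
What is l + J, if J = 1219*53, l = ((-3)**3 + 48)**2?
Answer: 65048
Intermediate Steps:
l = 441 (l = (-27 + 48)**2 = 21**2 = 441)
J = 64607
l + J = 441 + 64607 = 65048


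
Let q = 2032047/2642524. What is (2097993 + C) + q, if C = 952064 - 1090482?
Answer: 5178225999347/2642524 ≈ 1.9596e+6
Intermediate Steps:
C = -138418
q = 2032047/2642524 (q = 2032047*(1/2642524) = 2032047/2642524 ≈ 0.76898)
(2097993 + C) + q = (2097993 - 138418) + 2032047/2642524 = 1959575 + 2032047/2642524 = 5178225999347/2642524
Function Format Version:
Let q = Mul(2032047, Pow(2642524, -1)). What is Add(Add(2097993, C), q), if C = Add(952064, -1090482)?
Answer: Rational(5178225999347, 2642524) ≈ 1.9596e+6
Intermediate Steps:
C = -138418
q = Rational(2032047, 2642524) (q = Mul(2032047, Rational(1, 2642524)) = Rational(2032047, 2642524) ≈ 0.76898)
Add(Add(2097993, C), q) = Add(Add(2097993, -138418), Rational(2032047, 2642524)) = Add(1959575, Rational(2032047, 2642524)) = Rational(5178225999347, 2642524)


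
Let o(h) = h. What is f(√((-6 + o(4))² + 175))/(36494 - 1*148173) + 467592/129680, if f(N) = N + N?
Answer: 58449/16210 - 2*√179/111679 ≈ 3.6055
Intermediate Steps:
f(N) = 2*N
f(√((-6 + o(4))² + 175))/(36494 - 1*148173) + 467592/129680 = (2*√((-6 + 4)² + 175))/(36494 - 1*148173) + 467592/129680 = (2*√((-2)² + 175))/(36494 - 148173) + 467592*(1/129680) = (2*√(4 + 175))/(-111679) + 58449/16210 = (2*√179)*(-1/111679) + 58449/16210 = -2*√179/111679 + 58449/16210 = 58449/16210 - 2*√179/111679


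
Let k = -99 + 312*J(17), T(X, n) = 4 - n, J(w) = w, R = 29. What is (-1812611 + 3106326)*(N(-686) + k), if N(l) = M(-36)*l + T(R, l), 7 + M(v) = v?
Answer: 45788454995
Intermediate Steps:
M(v) = -7 + v
N(l) = 4 - 44*l (N(l) = (-7 - 36)*l + (4 - l) = -43*l + (4 - l) = 4 - 44*l)
k = 5205 (k = -99 + 312*17 = -99 + 5304 = 5205)
(-1812611 + 3106326)*(N(-686) + k) = (-1812611 + 3106326)*((4 - 44*(-686)) + 5205) = 1293715*((4 + 30184) + 5205) = 1293715*(30188 + 5205) = 1293715*35393 = 45788454995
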